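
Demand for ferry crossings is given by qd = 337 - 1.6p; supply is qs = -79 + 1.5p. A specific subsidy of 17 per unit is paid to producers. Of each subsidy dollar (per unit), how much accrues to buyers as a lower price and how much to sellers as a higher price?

Pre-subsidy: 337 - 1.6p = -79 + 1.5p gives p* = 4160/31, q* = 3791/31.
With the subsidy, sellers receive ps = pb + 17 for each unit, where pb is the price buyers pay.
Supply in terms of pb becomes qs = -79 + 1.5(pb + 17) = -53.5 + 1.5pb. Setting this equal to demand: 337 - 1.6pb = -53.5 + 1.5pb, so pb = 3905/31.
Sellers receive ps = 3905/31 + 17 = 4432/31; q' = 337 − 1.6·(3905/31) = 4199/31.
Buyers' price falls by p* − pb = 4160/31 − 3905/31 = 255/31; sellers' price rises by ps − p* = 4432/31 − 4160/31 = 272/31.

Buyers gain 255/31 per unit; sellers gain 272/31 per unit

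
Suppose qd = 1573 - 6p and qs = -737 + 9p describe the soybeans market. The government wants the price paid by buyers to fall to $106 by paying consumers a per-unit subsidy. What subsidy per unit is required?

At a buyer price of 106, quantity demanded is 1573 − 6·106 = 937.
Sellers supply 937 only when they receive ps with -737 + 9·ps = 937, i.e. ps = 186.
s = ps − pb = 186 − 106 = 80.

Required subsidy s = $80 per unit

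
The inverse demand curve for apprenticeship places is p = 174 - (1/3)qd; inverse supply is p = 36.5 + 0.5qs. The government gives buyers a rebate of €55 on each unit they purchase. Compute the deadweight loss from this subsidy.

Pre-subsidy: 174 - (1/3)q = 36.5 + 0.5q gives q* = 165 and p* = 119.
With the rebate, buyers effectively pay pb = ps − 55, where ps is the price sellers receive.
On the curves, pb = 174 - (1/3)q and ps = 36.5 + 0.5q; the wedge ps − pb = 55 gives 36.5 + 0.5q − (174 - (1/3)q) = 55, so q' = 231.
Then pb = 174 − (1/3)·231 = 97 and ps = 36.5 + 0.5·231 = 152.
The subsidy expands output by 231 − 165 = 66 past the efficient level; on those units the gap between marginal cost and willingness to pay runs from 0 up to 55.
DWL = ½ × 55 × 66 = 1815.

Deadweight loss = €1815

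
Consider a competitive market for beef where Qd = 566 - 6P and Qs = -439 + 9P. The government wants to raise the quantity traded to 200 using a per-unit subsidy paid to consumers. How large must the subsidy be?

Required subsidy s = 10 per unit

At Q = 200, invert demand for the buyer price: Pb = (566 − 200)/6 = 61; invert supply for the seller price: Ps = (200 − (-439))/9 = 71.
The subsidy must fill the gap: s = Ps − Pb = 71 − 61 = 10.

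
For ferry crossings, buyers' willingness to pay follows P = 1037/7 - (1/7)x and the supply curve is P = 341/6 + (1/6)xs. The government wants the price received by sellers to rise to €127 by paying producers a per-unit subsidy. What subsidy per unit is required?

Required subsidy s = €39 per unit

At a seller price of 127, quantity supplied is -341 + 6·127 = 421.
Buyers absorb 421 only when they pay Pb = 1037/7 − (1/7)·421 = 88.
s = Ps − Pb = 127 − 88 = 39.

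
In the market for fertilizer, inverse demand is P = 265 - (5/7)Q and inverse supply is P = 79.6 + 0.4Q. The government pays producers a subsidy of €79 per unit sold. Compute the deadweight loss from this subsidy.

Deadweight loss = 218435/78

Pre-subsidy: 265 - (5/7)Q = 79.6 + 0.4Q gives Q* = 2163/13 and P* = 1900/13.
With the subsidy, sellers receive Ps = Pb + 79 for each unit, where Pb is the price buyers pay.
On the curves, Pb = 265 - (5/7)Q and Ps = 79.6 + 0.4Q; the wedge Ps − Pb = 79 gives 79.6 + 0.4Q − (265 - (5/7)Q) = 79, so Q' = 9254/39.
Then Pb = 265 − (5/7)·(9254/39) = 3725/39 and Ps = 79.6 + 0.4·(9254/39) = 6806/39.
The subsidy expands output by 9254/39 − 2163/13 = 2765/39 past the efficient level; on those units the gap between marginal cost and willingness to pay runs from 0 up to 79.
DWL = ½ × 79 × 2765/39 = 218435/78.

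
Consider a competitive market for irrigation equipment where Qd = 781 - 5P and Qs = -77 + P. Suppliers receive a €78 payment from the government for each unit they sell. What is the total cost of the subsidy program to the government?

Pre-subsidy: 781 - 5P = -77 + P gives P* = 143, Q* = 66.
With the subsidy, sellers receive Ps = Pb + 78 for each unit, where Pb is the price buyers pay.
Supply in terms of Pb becomes Qs = -77 + 1(Pb + 78) = 1 + Pb. Setting this equal to demand: 781 - 5Pb = 1 + Pb, so Pb = 130.
Sellers receive Ps = 130 + 78 = 208; Q' = 781 − 5·130 = 131.
Government outlay = subsidy × quantity = 78 × 131 = 10218.

Government cost = €10218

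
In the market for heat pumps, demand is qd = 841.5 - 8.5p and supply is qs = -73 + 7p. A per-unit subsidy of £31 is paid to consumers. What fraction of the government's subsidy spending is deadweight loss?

DWL / government spending = 7/54

Pre-subsidy: 841.5 - 8.5p = -73 + 7p gives p* = 59, q* = 340.
With the rebate, buyers effectively pay pb = ps − 31, where ps is the price sellers receive.
Demand in terms of ps becomes qd = 841.5 − 8.5(ps − 31) = 1105 - 8.5ps. Setting this equal to supply: 1105 - 8.5ps = -73 + 7ps, so ps = 76.
Buyers pay pb = 76 − 31 = 45; q' = -73 + 7·76 = 459.
ΔCS = ½(340 + 459)(59 − 45) = 5593; ΔPS = ½(340 + 459)(76 − 59) = 6791.5.
Government spending = 31 × 459 = 14229.
DWL = ½ × 31 × (459 − 340) = 1844.5; fraction = 1844.5 / 14229 = 7/54.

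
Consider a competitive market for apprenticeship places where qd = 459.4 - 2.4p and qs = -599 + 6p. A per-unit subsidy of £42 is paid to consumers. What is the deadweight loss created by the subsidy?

Deadweight loss = £1512

Pre-subsidy: 459.4 - 2.4p = -599 + 6p gives p* = 126, q* = 157.
With the rebate, buyers effectively pay pb = ps − 42, where ps is the price sellers receive.
Demand in terms of ps becomes qd = 459.4 − 2.4(ps − 42) = 560.2 - 2.4ps. Setting this equal to supply: 560.2 - 2.4ps = -599 + 6ps, so ps = 138.
Buyers pay pb = 138 − 42 = 96; q' = -599 + 6·138 = 229.
The subsidy expands output by 229 − 157 = 72 past the efficient level; on those units the gap between marginal cost and willingness to pay runs from 0 up to 42.
DWL = ½ × 42 × 72 = 1512.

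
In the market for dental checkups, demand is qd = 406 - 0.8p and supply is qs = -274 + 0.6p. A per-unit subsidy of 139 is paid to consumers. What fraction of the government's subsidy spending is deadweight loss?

Pre-subsidy: 406 - 0.8p = -274 + 0.6p gives p* = 3400/7, q* = 122/7.
With the rebate, buyers effectively pay pb = ps − 139, where ps is the price sellers receive.
Demand in terms of ps becomes qd = 406 − 0.8(ps − 139) = 517.2 - 0.8ps. Setting this equal to supply: 517.2 - 0.8ps = -274 + 0.6ps, so ps = 3956/7.
Buyers pay pb = 3956/7 − 139 = 2983/7; q' = -274 + 0.6·(3956/7) = 2278/35.
ΔCS = ½(122/7 + 2278/35)(3400/7 − 2983/7) = 602148/245; ΔPS = ½(122/7 + 2278/35)(3956/7 − 3400/7) = 802864/245.
Government spending = 139 × 2278/35 = 316642/35.
DWL = ½ × 139 × (2278/35 − 122/7) = 115926/35; fraction = (115926/35) / (316642/35) = 417/1139.

DWL / government spending = 417/1139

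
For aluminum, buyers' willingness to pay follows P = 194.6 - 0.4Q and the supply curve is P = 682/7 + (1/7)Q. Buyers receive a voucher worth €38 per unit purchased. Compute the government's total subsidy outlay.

Government cost = €9462

Pre-subsidy: 194.6 - 0.4Q = 682/7 + (1/7)Q gives Q* = 179 and P* = 123.
With the rebate, buyers effectively pay Pb = Ps − 38, where Ps is the price sellers receive.
On the curves, Pb = 194.6 - 0.4Q and Ps = 682/7 + (1/7)Q; the wedge Ps − Pb = 38 gives 682/7 + (1/7)Q − (194.6 - 0.4Q) = 38, so Q' = 249.
Then Pb = 194.6 − 0.4·249 = 95 and Ps = 682/7 + (1/7)·249 = 133.
Government outlay = subsidy × quantity = 38 × 249 = 9462.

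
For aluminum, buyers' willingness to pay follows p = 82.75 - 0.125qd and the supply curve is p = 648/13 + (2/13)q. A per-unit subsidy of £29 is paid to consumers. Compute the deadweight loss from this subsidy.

Deadweight loss = £1508

Pre-subsidy: 82.75 - 0.125q = 648/13 + (2/13)q gives q* = 118 and p* = 68.
With the rebate, buyers effectively pay pb = ps − 29, where ps is the price sellers receive.
On the curves, pb = 82.75 - 0.125q and ps = 648/13 + (2/13)q; the wedge ps − pb = 29 gives 648/13 + (2/13)q − (82.75 - 0.125q) = 29, so q' = 222.
Then pb = 82.75 − 0.125·222 = 55 and ps = 648/13 + (2/13)·222 = 84.
The subsidy expands output by 222 − 118 = 104 past the efficient level; on those units the gap between marginal cost and willingness to pay runs from 0 up to 29.
DWL = ½ × 29 × 104 = 1508.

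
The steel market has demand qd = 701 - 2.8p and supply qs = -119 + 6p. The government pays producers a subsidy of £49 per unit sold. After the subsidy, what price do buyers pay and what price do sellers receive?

Buyers pay 1315/22; sellers receive 2393/22

Pre-subsidy: 701 - 2.8p = -119 + 6p gives p* = 1025/11, q* = 4841/11.
With the subsidy, sellers receive ps = pb + 49 for each unit, where pb is the price buyers pay.
Supply in terms of pb becomes qs = -119 + 6(pb + 49) = 175 + 6pb. Setting this equal to demand: 701 - 2.8pb = 175 + 6pb, so pb = 1315/22.
Sellers receive ps = 1315/22 + 49 = 2393/22; q' = 701 − 2.8·(1315/22) = 5870/11.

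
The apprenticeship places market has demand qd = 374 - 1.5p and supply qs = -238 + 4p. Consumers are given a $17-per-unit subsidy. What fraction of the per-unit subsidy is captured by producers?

Producer share = 3/11

Pre-subsidy: 374 - 1.5p = -238 + 4p gives p* = 1224/11, q* = 2278/11.
With the rebate, buyers effectively pay pb = ps − 17, where ps is the price sellers receive.
Demand in terms of ps becomes qd = 374 − 1.5(ps − 17) = 399.5 - 1.5ps. Setting this equal to supply: 399.5 - 1.5ps = -238 + 4ps, so ps = 1275/11.
Buyers pay pb = 1275/11 − 17 = 1088/11; q' = -238 + 4·(1275/11) = 2482/11.
Buyers' price falls by p* − pb = 1224/11 − 1088/11 = 136/11; sellers' price rises by ps − p* = 1275/11 − 1224/11 = 51/11.
So producers capture (51/11)/17 = 3/11 of each unit of subsidy.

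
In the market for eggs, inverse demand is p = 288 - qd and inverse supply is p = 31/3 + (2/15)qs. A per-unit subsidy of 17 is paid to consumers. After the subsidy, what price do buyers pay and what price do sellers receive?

Pre-subsidy: 288 - q = 31/3 + (2/15)q gives q* = 245 and p* = 43.
With the rebate, buyers effectively pay pb = ps − 17, where ps is the price sellers receive.
On the curves, pb = 288 - q and ps = 31/3 + (2/15)q; the wedge ps − pb = 17 gives 31/3 + (2/15)q − (288 - q) = 17, so q' = 260.
Then pb = 288 − 1·260 = 28 and ps = 31/3 + (2/15)·260 = 45.

Buyers pay 28; sellers receive 45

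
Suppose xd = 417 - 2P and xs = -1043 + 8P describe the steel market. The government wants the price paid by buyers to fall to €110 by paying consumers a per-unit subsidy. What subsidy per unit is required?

Required subsidy s = €45 per unit

At a buyer price of 110, quantity demanded is 417 − 2·110 = 197.
Sellers supply 197 only when they receive Ps with -1043 + 8·Ps = 197, i.e. Ps = 155.
s = Ps − Pb = 155 − 110 = 45.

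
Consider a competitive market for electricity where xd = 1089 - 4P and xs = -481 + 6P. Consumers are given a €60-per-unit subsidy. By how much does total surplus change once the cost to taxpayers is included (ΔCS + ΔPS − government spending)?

Net change in total surplus = -€4320

Pre-subsidy: 1089 - 4P = -481 + 6P gives P* = 157, x* = 461.
With the rebate, buyers effectively pay Pb = Ps − 60, where Ps is the price sellers receive.
Demand in terms of Ps becomes xd = 1089 − 4(Ps − 60) = 1329 - 4Ps. Setting this equal to supply: 1329 - 4Ps = -481 + 6Ps, so Ps = 181.
Buyers pay Pb = 181 − 60 = 121; x' = -481 + 6·181 = 605.
ΔCS = ½(461 + 605)(157 − 121) = 19188; ΔPS = ½(461 + 605)(181 − 157) = 12792.
Government spending = 60 × 605 = 36300.
Net change = 19188 + 12792 − 36300 = -4320. The loss equals the DWL triangle ½·60·144.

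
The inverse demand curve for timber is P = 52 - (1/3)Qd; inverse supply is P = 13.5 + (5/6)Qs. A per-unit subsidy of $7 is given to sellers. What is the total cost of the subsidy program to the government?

Pre-subsidy: 52 - (1/3)Q = 13.5 + (5/6)Q gives Q* = 33 and P* = 41.
With the subsidy, sellers receive Ps = Pb + 7 for each unit, where Pb is the price buyers pay.
On the curves, Pb = 52 - (1/3)Q and Ps = 13.5 + (5/6)Q; the wedge Ps − Pb = 7 gives 13.5 + (5/6)Q − (52 - (1/3)Q) = 7, so Q' = 39.
Then Pb = 52 − (1/3)·39 = 39 and Ps = 13.5 + (5/6)·39 = 46.
Government outlay = subsidy × quantity = 7 × 39 = 273.

Government cost = $273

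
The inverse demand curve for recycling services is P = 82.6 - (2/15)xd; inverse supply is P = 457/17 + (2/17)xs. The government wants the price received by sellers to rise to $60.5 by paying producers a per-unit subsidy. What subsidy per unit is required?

Required subsidy s = $16 per unit

At a seller price of 60.5, quantity supplied is -228.5 + 8.5·60.5 = 285.75.
Buyers absorb 285.75 only when they pay Pb = 82.6 − (2/15)·285.75 = 44.5.
s = Ps − Pb = 60.5 − 44.5 = 16.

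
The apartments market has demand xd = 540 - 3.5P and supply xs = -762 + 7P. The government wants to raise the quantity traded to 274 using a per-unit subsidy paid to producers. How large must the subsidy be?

Required subsidy s = 72 per unit

At x = 274, invert demand for the buyer price: Pb = (540 − 274)/3.5 = 76; invert supply for the seller price: Ps = (274 − (-762))/7 = 148.
The subsidy must fill the gap: s = Ps − Pb = 148 − 76 = 72.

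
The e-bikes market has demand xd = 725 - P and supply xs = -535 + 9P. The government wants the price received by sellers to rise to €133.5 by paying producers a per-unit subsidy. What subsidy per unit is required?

Required subsidy s = €75 per unit

At a seller price of 133.5, quantity supplied is -535 + 9·133.5 = 666.5.
Buyers absorb 666.5 only when they pay Pb with 725 − 1·Pb = 666.5, i.e. Pb = 58.5.
s = Ps − Pb = 133.5 − 58.5 = 75.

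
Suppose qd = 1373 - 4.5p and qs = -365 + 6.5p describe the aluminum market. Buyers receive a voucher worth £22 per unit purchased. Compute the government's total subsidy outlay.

Pre-subsidy: 1373 - 4.5p = -365 + 6.5p gives p* = 158, q* = 662.
With the rebate, buyers effectively pay pb = ps − 22, where ps is the price sellers receive.
Demand in terms of ps becomes qd = 1373 − 4.5(ps − 22) = 1472 - 4.5ps. Setting this equal to supply: 1472 - 4.5ps = -365 + 6.5ps, so ps = 167.
Buyers pay pb = 167 − 22 = 145; q' = -365 + 6.5·167 = 720.5.
Government outlay = subsidy × quantity = 22 × 720.5 = 15851.

Government cost = £15851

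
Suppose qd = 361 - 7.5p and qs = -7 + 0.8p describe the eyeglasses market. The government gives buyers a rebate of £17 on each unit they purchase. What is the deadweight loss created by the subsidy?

Pre-subsidy: 361 - 7.5p = -7 + 0.8p gives p* = 3680/83, q* = 2363/83.
With the rebate, buyers effectively pay pb = ps − 17, where ps is the price sellers receive.
Demand in terms of ps becomes qd = 361 − 7.5(ps − 17) = 488.5 - 7.5ps. Setting this equal to supply: 488.5 - 7.5ps = -7 + 0.8ps, so ps = 4955/83.
Buyers pay pb = 4955/83 − 17 = 3544/83; q' = -7 + 0.8·(4955/83) = 3383/83.
The subsidy expands output by 3383/83 − 2363/83 = 1020/83 past the efficient level; on those units the gap between marginal cost and willingness to pay runs from 0 up to 17.
DWL = ½ × 17 × 1020/83 = 8670/83.

Deadweight loss = 8670/83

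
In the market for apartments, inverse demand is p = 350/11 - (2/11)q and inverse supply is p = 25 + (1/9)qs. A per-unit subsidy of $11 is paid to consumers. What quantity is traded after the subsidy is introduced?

q' = 1764/29

Pre-subsidy: 350/11 - (2/11)q = 25 + (1/9)q gives q* = 675/29 and p* = 800/29.
With the rebate, buyers effectively pay pb = ps − 11, where ps is the price sellers receive.
On the curves, pb = 350/11 - (2/11)q and ps = 25 + (1/9)q; the wedge ps − pb = 11 gives 25 + (1/9)q − (350/11 - (2/11)q) = 11, so q' = 1764/29.
Then pb = 350/11 − (2/11)·(1764/29) = 602/29 and ps = 25 + (1/9)·(1764/29) = 921/29.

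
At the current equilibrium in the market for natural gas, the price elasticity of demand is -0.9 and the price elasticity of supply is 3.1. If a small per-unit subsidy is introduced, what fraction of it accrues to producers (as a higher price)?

For a small subsidy around the equilibrium, the benefit split depends on the relative slopes, which at a point are proportional to the elasticities.
Buyer share = εs/(εs + |εd|) = 3.1/(3.1 + 0.9) = 0.775; seller share = |εd|/(εs + |εd|) = 0.225.
So producers capture 0.225 of the subsidy.

Producer share = 0.225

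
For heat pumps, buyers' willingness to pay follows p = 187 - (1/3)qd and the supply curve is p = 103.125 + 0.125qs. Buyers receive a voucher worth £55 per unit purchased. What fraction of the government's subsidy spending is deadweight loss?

DWL / government spending = 20/101

Pre-subsidy: 187 - (1/3)q = 103.125 + 0.125q gives q* = 183 and p* = 126.
With the rebate, buyers effectively pay pb = ps − 55, where ps is the price sellers receive.
On the curves, pb = 187 - (1/3)q and ps = 103.125 + 0.125q; the wedge ps − pb = 55 gives 103.125 + 0.125q − (187 - (1/3)q) = 55, so q' = 303.
Then pb = 187 − (1/3)·303 = 86 and ps = 103.125 + 0.125·303 = 141.
ΔCS = ½(183 + 303)(126 − 86) = 9720; ΔPS = ½(183 + 303)(141 − 126) = 3645.
Government spending = 55 × 303 = 16665.
DWL = ½ × 55 × (303 − 183) = 3300; fraction = 3300 / 16665 = 20/101.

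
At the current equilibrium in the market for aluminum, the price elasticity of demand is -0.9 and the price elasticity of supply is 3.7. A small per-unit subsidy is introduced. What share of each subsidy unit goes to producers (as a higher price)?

Producer share = 9/46

For a small subsidy around the equilibrium, the benefit split depends on the relative slopes, which at a point are proportional to the elasticities.
Buyer share = εs/(εs + |εd|) = 3.7/(3.7 + 0.9) = 37/46; seller share = |εd|/(εs + |εd|) = 9/46.
So producers capture 9/46 of the subsidy.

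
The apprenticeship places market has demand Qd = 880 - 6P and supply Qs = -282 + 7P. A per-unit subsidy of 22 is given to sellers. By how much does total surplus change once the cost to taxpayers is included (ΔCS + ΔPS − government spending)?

Pre-subsidy: 880 - 6P = -282 + 7P gives P* = 1162/13, Q* = 4468/13.
With the subsidy, sellers receive Ps = Pb + 22 for each unit, where Pb is the price buyers pay.
Supply in terms of Pb becomes Qs = -282 + 7(Pb + 22) = -128 + 7Pb. Setting this equal to demand: 880 - 6Pb = -128 + 7Pb, so Pb = 1008/13.
Sellers receive Ps = 1008/13 + 22 = 1294/13; Q' = 880 − 6·(1008/13) = 5392/13.
ΔCS = ½(4468/13 + 5392/13)(1162/13 − 1008/13) = 759220/169; ΔPS = ½(4468/13 + 5392/13)(1294/13 − 1162/13) = 650760/169.
Government spending = 22 × 5392/13 = 118624/13.
Net change = 759220/169 + 650760/169 − 118624/13 = -10164/13. The loss equals the DWL triangle ½·22·924/13.

Net change in total surplus = -10164/13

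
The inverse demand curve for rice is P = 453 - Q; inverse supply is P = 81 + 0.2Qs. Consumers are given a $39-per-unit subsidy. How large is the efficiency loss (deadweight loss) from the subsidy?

Pre-subsidy: 453 - Q = 81 + 0.2Q gives Q* = 310 and P* = 143.
With the rebate, buyers effectively pay Pb = Ps − 39, where Ps is the price sellers receive.
On the curves, Pb = 453 - Q and Ps = 81 + 0.2Q; the wedge Ps − Pb = 39 gives 81 + 0.2Q − (453 - Q) = 39, so Q' = 342.5.
Then Pb = 453 − 1·342.5 = 110.5 and Ps = 81 + 0.2·342.5 = 149.5.
The subsidy expands output by 342.5 − 310 = 32.5 past the efficient level; on those units the gap between marginal cost and willingness to pay runs from 0 up to 39.
DWL = ½ × 39 × 32.5 = 633.75.

Deadweight loss = $633.75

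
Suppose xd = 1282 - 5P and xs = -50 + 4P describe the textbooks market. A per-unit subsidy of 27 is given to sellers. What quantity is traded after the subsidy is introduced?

x' = 602

Pre-subsidy: 1282 - 5P = -50 + 4P gives P* = 148, x* = 542.
With the subsidy, sellers receive Ps = Pb + 27 for each unit, where Pb is the price buyers pay.
Supply in terms of Pb becomes xs = -50 + 4(Pb + 27) = 58 + 4Pb. Setting this equal to demand: 1282 - 5Pb = 58 + 4Pb, so Pb = 136.
Sellers receive Ps = 136 + 27 = 163; x' = 1282 − 5·136 = 602.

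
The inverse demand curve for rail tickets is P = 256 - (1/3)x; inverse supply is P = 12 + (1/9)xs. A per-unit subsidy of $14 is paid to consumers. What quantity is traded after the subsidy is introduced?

x' = 580.5

Pre-subsidy: 256 - (1/3)x = 12 + (1/9)x gives x* = 549 and P* = 73.
With the rebate, buyers effectively pay Pb = Ps − 14, where Ps is the price sellers receive.
On the curves, Pb = 256 - (1/3)x and Ps = 12 + (1/9)x; the wedge Ps − Pb = 14 gives 12 + (1/9)x − (256 - (1/3)x) = 14, so x' = 580.5.
Then Pb = 256 − (1/3)·580.5 = 62.5 and Ps = 12 + (1/9)·580.5 = 76.5.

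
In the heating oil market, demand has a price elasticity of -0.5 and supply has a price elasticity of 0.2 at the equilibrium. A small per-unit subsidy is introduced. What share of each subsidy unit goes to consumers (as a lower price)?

Consumer share = 2/7

For a small subsidy around the equilibrium, the benefit split depends on the relative slopes, which at a point are proportional to the elasticities.
Buyer share = εs/(εs + |εd|) = 0.2/(0.2 + 0.5) = 2/7; seller share = |εd|/(εs + |εd|) = 5/7.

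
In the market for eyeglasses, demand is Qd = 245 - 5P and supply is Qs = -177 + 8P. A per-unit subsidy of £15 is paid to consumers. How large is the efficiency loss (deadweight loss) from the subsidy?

Pre-subsidy: 245 - 5P = -177 + 8P gives P* = 422/13, Q* = 1075/13.
With the rebate, buyers effectively pay Pb = Ps − 15, where Ps is the price sellers receive.
Demand in terms of Ps becomes Qd = 245 − 5(Ps − 15) = 320 - 5Ps. Setting this equal to supply: 320 - 5Ps = -177 + 8Ps, so Ps = 497/13.
Buyers pay Pb = 497/13 − 15 = 302/13; Q' = -177 + 8·(497/13) = 1675/13.
The subsidy expands output by 1675/13 − 1075/13 = 600/13 past the efficient level; on those units the gap between marginal cost and willingness to pay runs from 0 up to 15.
DWL = ½ × 15 × 600/13 = 4500/13.

Deadweight loss = 4500/13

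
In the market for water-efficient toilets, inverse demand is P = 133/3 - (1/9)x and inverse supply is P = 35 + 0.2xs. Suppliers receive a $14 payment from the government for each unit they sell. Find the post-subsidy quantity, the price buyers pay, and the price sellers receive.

Pre-subsidy: 133/3 - (1/9)x = 35 + 0.2x gives x* = 30 and P* = 41.
With the subsidy, sellers receive Ps = Pb + 14 for each unit, where Pb is the price buyers pay.
On the curves, Pb = 133/3 - (1/9)x and Ps = 35 + 0.2x; the wedge Ps − Pb = 14 gives 35 + 0.2x − (133/3 - (1/9)x) = 14, so x' = 75.
Then Pb = 133/3 − (1/9)·75 = 36 and Ps = 35 + 0.2·75 = 50.

x' = 75; buyers pay $36; sellers receive $50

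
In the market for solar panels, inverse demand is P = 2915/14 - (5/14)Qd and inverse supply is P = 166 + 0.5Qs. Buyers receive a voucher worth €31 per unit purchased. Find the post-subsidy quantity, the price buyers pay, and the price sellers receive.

Pre-subsidy: 2915/14 - (5/14)Q = 166 + 0.5Q gives Q* = 49.25 and P* = 190.625.
With the rebate, buyers effectively pay Pb = Ps − 31, where Ps is the price sellers receive.
On the curves, Pb = 2915/14 - (5/14)Q and Ps = 166 + 0.5Q; the wedge Ps − Pb = 31 gives 166 + 0.5Q − (2915/14 - (5/14)Q) = 31, so Q' = 1025/12.
Then Pb = 2915/14 − (5/14)·(1025/12) = 4265/24 and Ps = 166 + 0.5·(1025/12) = 5009/24.

Q' = 1025/12; buyers pay 4265/24; sellers receive 5009/24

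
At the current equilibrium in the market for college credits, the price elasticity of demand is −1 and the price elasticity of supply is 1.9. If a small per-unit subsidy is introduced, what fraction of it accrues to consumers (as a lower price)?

For a small subsidy around the equilibrium, the benefit split depends on the relative slopes, which at a point are proportional to the elasticities.
Buyer share = εs/(εs + |εd|) = 1.9/(1.9 + 1) = 19/29; seller share = |εd|/(εs + |εd|) = 10/29.

Consumer share = 19/29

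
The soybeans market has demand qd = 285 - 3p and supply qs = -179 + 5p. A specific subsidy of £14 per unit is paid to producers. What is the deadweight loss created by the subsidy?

Pre-subsidy: 285 - 3p = -179 + 5p gives p* = 58, q* = 111.
With the subsidy, sellers receive ps = pb + 14 for each unit, where pb is the price buyers pay.
Supply in terms of pb becomes qs = -179 + 5(pb + 14) = -109 + 5pb. Setting this equal to demand: 285 - 3pb = -109 + 5pb, so pb = 49.25.
Sellers receive ps = 49.25 + 14 = 63.25; q' = 285 − 3·49.25 = 137.25.
The subsidy expands output by 137.25 − 111 = 26.25 past the efficient level; on those units the gap between marginal cost and willingness to pay runs from 0 up to 14.
DWL = ½ × 14 × 26.25 = 183.75.

Deadweight loss = £183.75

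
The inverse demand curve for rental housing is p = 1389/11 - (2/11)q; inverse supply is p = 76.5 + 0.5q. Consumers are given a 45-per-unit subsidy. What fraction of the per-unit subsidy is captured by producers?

Pre-subsidy: 1389/11 - (2/11)q = 76.5 + 0.5q gives q* = 73 and p* = 113.
With the rebate, buyers effectively pay pb = ps − 45, where ps is the price sellers receive.
On the curves, pb = 1389/11 - (2/11)q and ps = 76.5 + 0.5q; the wedge ps − pb = 45 gives 76.5 + 0.5q − (1389/11 - (2/11)q) = 45, so q' = 139.
Then pb = 1389/11 − (2/11)·139 = 101 and ps = 76.5 + 0.5·139 = 146.
Buyers' price falls by p* − pb = 113 − 101 = 12; sellers' price rises by ps − p* = 146 − 113 = 33.
So producers capture 33/45 = 11/15 of each unit of subsidy.

Producer share = 11/15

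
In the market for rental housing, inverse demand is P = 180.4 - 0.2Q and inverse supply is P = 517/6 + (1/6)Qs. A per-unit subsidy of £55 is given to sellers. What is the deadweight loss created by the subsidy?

Pre-subsidy: 180.4 - 0.2Q = 517/6 + (1/6)Q gives Q* = 257 and P* = 129.
With the subsidy, sellers receive Ps = Pb + 55 for each unit, where Pb is the price buyers pay.
On the curves, Pb = 180.4 - 0.2Q and Ps = 517/6 + (1/6)Q; the wedge Ps − Pb = 55 gives 517/6 + (1/6)Q − (180.4 - 0.2Q) = 55, so Q' = 407.
Then Pb = 180.4 − 0.2·407 = 99 and Ps = 517/6 + (1/6)·407 = 154.
The subsidy expands output by 407 − 257 = 150 past the efficient level; on those units the gap between marginal cost and willingness to pay runs from 0 up to 55.
DWL = ½ × 55 × 150 = 4125.

Deadweight loss = £4125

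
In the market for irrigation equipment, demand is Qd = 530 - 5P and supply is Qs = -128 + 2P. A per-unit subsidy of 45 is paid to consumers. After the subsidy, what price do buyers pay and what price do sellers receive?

Pre-subsidy: 530 - 5P = -128 + 2P gives P* = 94, Q* = 60.
With the rebate, buyers effectively pay Pb = Ps − 45, where Ps is the price sellers receive.
Demand in terms of Ps becomes Qd = 530 − 5(Ps − 45) = 755 - 5Ps. Setting this equal to supply: 755 - 5Ps = -128 + 2Ps, so Ps = 883/7.
Buyers pay Pb = 883/7 − 45 = 568/7; Q' = -128 + 2·(883/7) = 870/7.

Buyers pay 568/7; sellers receive 883/7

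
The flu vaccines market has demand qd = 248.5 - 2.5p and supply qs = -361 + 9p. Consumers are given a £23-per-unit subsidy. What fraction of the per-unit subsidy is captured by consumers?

Consumer share = 18/23

Pre-subsidy: 248.5 - 2.5p = -361 + 9p gives p* = 53, q* = 116.
With the rebate, buyers effectively pay pb = ps − 23, where ps is the price sellers receive.
Demand in terms of ps becomes qd = 248.5 − 2.5(ps − 23) = 306 - 2.5ps. Setting this equal to supply: 306 - 2.5ps = -361 + 9ps, so ps = 58.
Buyers pay pb = 58 − 23 = 35; q' = -361 + 9·58 = 161.
Buyers' price falls by p* − pb = 53 − 35 = 18; sellers' price rises by ps − p* = 58 − 53 = 5.
So consumers capture 18/23 = 18/23 of each unit of subsidy.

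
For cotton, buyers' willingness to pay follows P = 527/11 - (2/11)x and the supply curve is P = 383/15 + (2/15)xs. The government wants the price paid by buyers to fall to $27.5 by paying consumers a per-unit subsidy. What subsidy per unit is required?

Required subsidy s = $13 per unit

At a buyer price of 27.5, quantity demanded is 263.5 − 5.5·27.5 = 112.25.
Sellers supply 112.25 only when they receive Ps = 383/15 + (2/15)·112.25 = 40.5.
s = Ps − Pb = 40.5 − 27.5 = 13.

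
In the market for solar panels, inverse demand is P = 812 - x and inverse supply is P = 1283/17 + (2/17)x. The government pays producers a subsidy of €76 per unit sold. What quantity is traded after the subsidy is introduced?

x' = 727

Pre-subsidy: 812 - x = 1283/17 + (2/17)x gives x* = 659 and P* = 153.
With the subsidy, sellers receive Ps = Pb + 76 for each unit, where Pb is the price buyers pay.
On the curves, Pb = 812 - x and Ps = 1283/17 + (2/17)x; the wedge Ps − Pb = 76 gives 1283/17 + (2/17)x − (812 - x) = 76, so x' = 727.
Then Pb = 812 − 1·727 = 85 and Ps = 1283/17 + (2/17)·727 = 161.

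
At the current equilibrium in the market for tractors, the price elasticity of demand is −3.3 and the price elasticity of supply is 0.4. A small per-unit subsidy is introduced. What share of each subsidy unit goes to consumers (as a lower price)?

Consumer share = 4/37

For a small subsidy around the equilibrium, the benefit split depends on the relative slopes, which at a point are proportional to the elasticities.
Buyer share = εs/(εs + |εd|) = 0.4/(0.4 + 3.3) = 4/37; seller share = |εd|/(εs + |εd|) = 33/37.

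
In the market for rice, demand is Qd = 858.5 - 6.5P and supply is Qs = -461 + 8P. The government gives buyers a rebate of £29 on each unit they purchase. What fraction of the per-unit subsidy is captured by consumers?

Consumer share = 16/29

Pre-subsidy: 858.5 - 6.5P = -461 + 8P gives P* = 91, Q* = 267.
With the rebate, buyers effectively pay Pb = Ps − 29, where Ps is the price sellers receive.
Demand in terms of Ps becomes Qd = 858.5 − 6.5(Ps − 29) = 1047 - 6.5Ps. Setting this equal to supply: 1047 - 6.5Ps = -461 + 8Ps, so Ps = 104.
Buyers pay Pb = 104 − 29 = 75; Q' = -461 + 8·104 = 371.
Buyers' price falls by P* − Pb = 91 − 75 = 16; sellers' price rises by Ps − P* = 104 − 91 = 13.
So consumers capture 16/29 = 16/29 of each unit of subsidy.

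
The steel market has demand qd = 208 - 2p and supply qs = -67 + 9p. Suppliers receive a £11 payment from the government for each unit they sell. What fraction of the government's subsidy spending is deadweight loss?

Pre-subsidy: 208 - 2p = -67 + 9p gives p* = 25, q* = 158.
With the subsidy, sellers receive ps = pb + 11 for each unit, where pb is the price buyers pay.
Supply in terms of pb becomes qs = -67 + 9(pb + 11) = 32 + 9pb. Setting this equal to demand: 208 - 2pb = 32 + 9pb, so pb = 16.
Sellers receive ps = 16 + 11 = 27; q' = 208 − 2·16 = 176.
ΔCS = ½(158 + 176)(25 − 16) = 1503; ΔPS = ½(158 + 176)(27 − 25) = 334.
Government spending = 11 × 176 = 1936.
DWL = ½ × 11 × (176 − 158) = 99; fraction = 99 / 1936 = 9/176.

DWL / government spending = 9/176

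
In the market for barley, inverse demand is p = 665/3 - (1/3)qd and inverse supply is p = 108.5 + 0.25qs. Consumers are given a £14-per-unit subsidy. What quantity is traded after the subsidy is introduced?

Pre-subsidy: 665/3 - (1/3)q = 108.5 + 0.25q gives q* = 194 and p* = 157.
With the rebate, buyers effectively pay pb = ps − 14, where ps is the price sellers receive.
On the curves, pb = 665/3 - (1/3)q and ps = 108.5 + 0.25q; the wedge ps − pb = 14 gives 108.5 + 0.25q − (665/3 - (1/3)q) = 14, so q' = 218.
Then pb = 665/3 − (1/3)·218 = 149 and ps = 108.5 + 0.25·218 = 163.

q' = 218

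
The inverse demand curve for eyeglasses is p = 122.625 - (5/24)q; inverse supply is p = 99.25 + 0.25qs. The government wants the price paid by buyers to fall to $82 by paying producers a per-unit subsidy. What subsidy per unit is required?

At a buyer price of 82, quantity demanded is 588.6 − 4.8·82 = 195.
Sellers supply 195 only when they receive ps = 99.25 + 0.25·195 = 148.
s = ps − pb = 148 − 82 = 66.

Required subsidy s = $66 per unit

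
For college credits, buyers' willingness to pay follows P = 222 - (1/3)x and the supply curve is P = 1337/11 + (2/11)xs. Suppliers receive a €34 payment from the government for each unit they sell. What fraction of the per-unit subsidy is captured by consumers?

Pre-subsidy: 222 - (1/3)x = 1337/11 + (2/11)x gives x* = 195 and P* = 157.
With the subsidy, sellers receive Ps = Pb + 34 for each unit, where Pb is the price buyers pay.
On the curves, Pb = 222 - (1/3)x and Ps = 1337/11 + (2/11)x; the wedge Ps − Pb = 34 gives 1337/11 + (2/11)x − (222 - (1/3)x) = 34, so x' = 261.
Then Pb = 222 − (1/3)·261 = 135 and Ps = 1337/11 + (2/11)·261 = 169.
Buyers' price falls by P* − Pb = 157 − 135 = 22; sellers' price rises by Ps − P* = 169 − 157 = 12.
So consumers capture 22/34 = 11/17 of each unit of subsidy.

Consumer share = 11/17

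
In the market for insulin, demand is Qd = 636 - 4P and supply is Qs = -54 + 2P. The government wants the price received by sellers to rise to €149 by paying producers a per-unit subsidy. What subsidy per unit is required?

Required subsidy s = €51 per unit

At a seller price of 149, quantity supplied is -54 + 2·149 = 244.
Buyers absorb 244 only when they pay Pb with 636 − 4·Pb = 244, i.e. Pb = 98.
s = Ps − Pb = 149 − 98 = 51.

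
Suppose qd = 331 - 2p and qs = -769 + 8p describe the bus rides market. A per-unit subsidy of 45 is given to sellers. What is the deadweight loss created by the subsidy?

Pre-subsidy: 331 - 2p = -769 + 8p gives p* = 110, q* = 111.
With the subsidy, sellers receive ps = pb + 45 for each unit, where pb is the price buyers pay.
Supply in terms of pb becomes qs = -769 + 8(pb + 45) = -409 + 8pb. Setting this equal to demand: 331 - 2pb = -409 + 8pb, so pb = 74.
Sellers receive ps = 74 + 45 = 119; q' = 331 − 2·74 = 183.
The subsidy expands output by 183 − 111 = 72 past the efficient level; on those units the gap between marginal cost and willingness to pay runs from 0 up to 45.
DWL = ½ × 45 × 72 = 1620.

Deadweight loss = 1620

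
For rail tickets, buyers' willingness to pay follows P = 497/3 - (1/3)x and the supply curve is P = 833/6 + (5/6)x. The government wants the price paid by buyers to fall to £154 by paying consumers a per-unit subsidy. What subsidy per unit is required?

Required subsidy s = £14 per unit

At a buyer price of 154, quantity demanded is 497 − 3·154 = 35.
Sellers supply 35 only when they receive Ps = 833/6 + (5/6)·35 = 168.
s = Ps − Pb = 168 − 154 = 14.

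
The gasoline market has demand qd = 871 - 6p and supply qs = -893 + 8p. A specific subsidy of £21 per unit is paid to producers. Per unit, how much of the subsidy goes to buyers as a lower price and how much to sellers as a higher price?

Buyers gain £12 per unit; sellers gain £9 per unit

Pre-subsidy: 871 - 6p = -893 + 8p gives p* = 126, q* = 115.
With the subsidy, sellers receive ps = pb + 21 for each unit, where pb is the price buyers pay.
Supply in terms of pb becomes qs = -893 + 8(pb + 21) = -725 + 8pb. Setting this equal to demand: 871 - 6pb = -725 + 8pb, so pb = 114.
Sellers receive ps = 114 + 21 = 135; q' = 871 − 6·114 = 187.
Buyers' price falls by p* − pb = 126 − 114 = 12; sellers' price rises by ps − p* = 135 − 126 = 9.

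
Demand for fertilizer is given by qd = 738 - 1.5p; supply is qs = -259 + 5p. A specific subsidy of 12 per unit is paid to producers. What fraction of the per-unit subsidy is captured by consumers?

Pre-subsidy: 738 - 1.5p = -259 + 5p gives p* = 1994/13, q* = 6603/13.
With the subsidy, sellers receive ps = pb + 12 for each unit, where pb is the price buyers pay.
Supply in terms of pb becomes qs = -259 + 5(pb + 12) = -199 + 5pb. Setting this equal to demand: 738 - 1.5pb = -199 + 5pb, so pb = 1874/13.
Sellers receive ps = 1874/13 + 12 = 2030/13; q' = 738 − 1.5·(1874/13) = 6783/13.
Buyers' price falls by p* − pb = 1994/13 − 1874/13 = 120/13; sellers' price rises by ps − p* = 2030/13 − 1994/13 = 36/13.
So consumers capture (120/13)/12 = 10/13 of each unit of subsidy.

Consumer share = 10/13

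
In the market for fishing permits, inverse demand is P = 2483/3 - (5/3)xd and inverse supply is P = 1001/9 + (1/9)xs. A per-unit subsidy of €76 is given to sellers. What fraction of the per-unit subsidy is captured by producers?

Producer share = 0.0625

Pre-subsidy: 2483/3 - (5/3)x = 1001/9 + (1/9)x gives x* = 403 and P* = 156.
With the subsidy, sellers receive Ps = Pb + 76 for each unit, where Pb is the price buyers pay.
On the curves, Pb = 2483/3 - (5/3)x and Ps = 1001/9 + (1/9)x; the wedge Ps − Pb = 76 gives 1001/9 + (1/9)x − (2483/3 - (5/3)x) = 76, so x' = 445.75.
Then Pb = 2483/3 − (5/3)·445.75 = 84.75 and Ps = 1001/9 + (1/9)·445.75 = 160.75.
Buyers' price falls by P* − Pb = 156 − 84.75 = 71.25; sellers' price rises by Ps − P* = 160.75 − 156 = 4.75.
So producers capture 4.75/76 = 0.0625 of each unit of subsidy.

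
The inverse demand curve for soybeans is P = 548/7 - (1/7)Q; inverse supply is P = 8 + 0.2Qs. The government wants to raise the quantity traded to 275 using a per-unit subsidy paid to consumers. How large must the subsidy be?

At Q = 275, from the demand curve buyers pay Pb = 548/7 − (1/7)·275 = 39; from the supply curve sellers need Ps = 8 + 0.2·275 = 63.
The subsidy must fill the gap: s = Ps − Pb = 63 − 39 = 24.

Required subsidy s = 24 per unit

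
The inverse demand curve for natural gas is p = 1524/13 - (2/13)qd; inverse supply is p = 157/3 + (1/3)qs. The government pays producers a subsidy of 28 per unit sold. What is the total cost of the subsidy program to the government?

Pre-subsidy: 1524/13 - (2/13)q = 157/3 + (1/3)q gives q* = 2531/19 and p* = 1838/19.
With the subsidy, sellers receive ps = pb + 28 for each unit, where pb is the price buyers pay.
On the curves, pb = 1524/13 - (2/13)q and ps = 157/3 + (1/3)q; the wedge ps − pb = 28 gives 157/3 + (1/3)q − (1524/13 - (2/13)q) = 28, so q' = 3623/19.
Then pb = 1524/13 − (2/13)·(3623/19) = 1670/19 and ps = 157/3 + (1/3)·(3623/19) = 2202/19.
Government outlay = subsidy × quantity = 28 × 3623/19 = 101444/19.

Government cost = 101444/19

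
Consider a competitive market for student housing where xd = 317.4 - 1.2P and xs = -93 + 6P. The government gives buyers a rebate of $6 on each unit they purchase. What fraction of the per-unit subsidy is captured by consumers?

Consumer share = 5/6

Pre-subsidy: 317.4 - 1.2P = -93 + 6P gives P* = 57, x* = 249.
With the rebate, buyers effectively pay Pb = Ps − 6, where Ps is the price sellers receive.
Demand in terms of Ps becomes xd = 317.4 − 1.2(Ps − 6) = 324.6 - 1.2Ps. Setting this equal to supply: 324.6 - 1.2Ps = -93 + 6Ps, so Ps = 58.
Buyers pay Pb = 58 − 6 = 52; x' = -93 + 6·58 = 255.
Buyers' price falls by P* − Pb = 57 − 52 = 5; sellers' price rises by Ps − P* = 58 − 57 = 1.
So consumers capture 5/6 = 5/6 of each unit of subsidy.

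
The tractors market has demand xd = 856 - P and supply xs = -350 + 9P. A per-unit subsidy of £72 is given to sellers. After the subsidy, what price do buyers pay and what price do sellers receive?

Buyers pay £55.8; sellers receive £127.8

Pre-subsidy: 856 - P = -350 + 9P gives P* = 120.6, x* = 735.4.
With the subsidy, sellers receive Ps = Pb + 72 for each unit, where Pb is the price buyers pay.
Supply in terms of Pb becomes xs = -350 + 9(Pb + 72) = 298 + 9Pb. Setting this equal to demand: 856 - Pb = 298 + 9Pb, so Pb = 55.8.
Sellers receive Ps = 55.8 + 72 = 127.8; x' = 856 − 1·55.8 = 800.2.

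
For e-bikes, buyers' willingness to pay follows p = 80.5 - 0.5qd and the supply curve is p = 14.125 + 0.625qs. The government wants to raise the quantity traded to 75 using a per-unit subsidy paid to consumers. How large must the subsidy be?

At q = 75, from the demand curve buyers pay pb = 80.5 − 0.5·75 = 43; from the supply curve sellers need ps = 14.125 + 0.625·75 = 61.
The subsidy must fill the gap: s = ps − pb = 61 − 43 = 18.

Required subsidy s = 18 per unit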